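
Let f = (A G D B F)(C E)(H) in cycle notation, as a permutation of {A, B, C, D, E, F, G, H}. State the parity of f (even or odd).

The cycle lengths are 5, 2, 1.
A cycle of length ℓ contributes ℓ−1 transpositions, so f is a product of 4 + 1 = 5 transpositions — odd.

odd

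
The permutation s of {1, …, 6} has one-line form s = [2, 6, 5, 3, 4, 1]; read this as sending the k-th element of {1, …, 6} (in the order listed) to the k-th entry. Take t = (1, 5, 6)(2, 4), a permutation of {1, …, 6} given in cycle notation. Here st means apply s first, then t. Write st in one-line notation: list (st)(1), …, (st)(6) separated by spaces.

4 1 6 3 2 5

For each element, apply s then t: 1 → 2 → 4; 2 → 6 → 1; 3 → 5 → 6; 4 → 3 → 3; 5 → 4 → 2; 6 → 1 → 5.
Collecting the images, st = [4 1 6 3 2 5].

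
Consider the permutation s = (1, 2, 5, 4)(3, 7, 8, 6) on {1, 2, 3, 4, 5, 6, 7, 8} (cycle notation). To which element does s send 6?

3

Within (3, 7, 8, 6), 6 ↦ 3.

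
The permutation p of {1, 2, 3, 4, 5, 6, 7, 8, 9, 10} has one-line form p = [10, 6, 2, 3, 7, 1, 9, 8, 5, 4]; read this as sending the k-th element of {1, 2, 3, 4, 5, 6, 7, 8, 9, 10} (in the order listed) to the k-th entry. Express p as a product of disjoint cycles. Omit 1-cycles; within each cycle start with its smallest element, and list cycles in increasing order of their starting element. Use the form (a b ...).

(1 10 4 3 2 6)(5 7 9)

From 1: 1 → 10 → 4 → 3 → 2 → 6 → 1, closing the cycle (1 10 4 3 2 6).
Repeating from the next unused element and collecting all non-trivial cycles gives (1 10 4 3 2 6)(5 7 9).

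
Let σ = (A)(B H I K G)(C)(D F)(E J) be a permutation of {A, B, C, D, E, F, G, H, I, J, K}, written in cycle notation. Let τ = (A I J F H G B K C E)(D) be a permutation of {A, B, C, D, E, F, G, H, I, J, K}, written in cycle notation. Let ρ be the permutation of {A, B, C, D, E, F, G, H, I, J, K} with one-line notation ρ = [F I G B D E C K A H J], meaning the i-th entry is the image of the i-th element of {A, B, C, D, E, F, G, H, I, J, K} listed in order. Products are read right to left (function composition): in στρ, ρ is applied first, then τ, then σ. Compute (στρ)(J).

Apply the permutations in order: ρ(J) = H, then τ(H) = G, then σ(G) = B. So (στρ)(J) = B.

B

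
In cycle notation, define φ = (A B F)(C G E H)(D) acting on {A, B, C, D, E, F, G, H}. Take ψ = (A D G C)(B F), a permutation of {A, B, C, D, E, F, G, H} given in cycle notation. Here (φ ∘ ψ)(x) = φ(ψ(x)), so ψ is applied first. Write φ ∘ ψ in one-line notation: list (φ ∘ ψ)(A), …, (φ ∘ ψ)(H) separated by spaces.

(φ ∘ ψ)(x) = φ(ψ(x)). Computing each image: φ(ψ(A)) = φ(D) = D, φ(ψ(B)) = φ(F) = A, φ(ψ(C)) = φ(A) = B, φ(ψ(D)) = φ(G) = E, φ(ψ(E)) = φ(E) = H, φ(ψ(F)) = φ(B) = F, φ(ψ(G)) = φ(C) = G, φ(ψ(H)) = φ(H) = C.
Hence φ ∘ ψ = [D A B E H F G C].

D A B E H F G C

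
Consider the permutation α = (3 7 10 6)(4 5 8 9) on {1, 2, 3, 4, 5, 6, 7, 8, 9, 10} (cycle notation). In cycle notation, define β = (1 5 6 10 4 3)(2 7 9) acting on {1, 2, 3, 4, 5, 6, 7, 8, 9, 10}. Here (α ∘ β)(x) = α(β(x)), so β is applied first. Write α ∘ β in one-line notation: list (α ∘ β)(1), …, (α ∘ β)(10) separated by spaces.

Chase each element through β then α: 1 → 5 → 8; 2 → 7 → 10; 3 → 1 → 1; 4 → 3 → 7; 5 → 6 → 3; 6 → 10 → 6; 7 → 9 → 4; 8 → 8 → 9; 9 → 2 → 2; 10 → 4 → 5.
So α ∘ β in one-line form is 8 10 1 7 3 6 4 9 2 5.

8 10 1 7 3 6 4 9 2 5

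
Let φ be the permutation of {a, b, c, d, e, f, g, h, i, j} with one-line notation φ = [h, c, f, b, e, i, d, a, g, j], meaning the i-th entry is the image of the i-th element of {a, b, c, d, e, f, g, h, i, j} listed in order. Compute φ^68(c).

i

Tracing c → f → … returns to c after 6 steps, so c lies in a 6-cycle (b c f i g d).
Powers repeat with period 6 on this cycle, and 68 mod 6 = 2, so φ^68(c) = φ^2(c).
Stepping 2 places around the cycle: c → f → i.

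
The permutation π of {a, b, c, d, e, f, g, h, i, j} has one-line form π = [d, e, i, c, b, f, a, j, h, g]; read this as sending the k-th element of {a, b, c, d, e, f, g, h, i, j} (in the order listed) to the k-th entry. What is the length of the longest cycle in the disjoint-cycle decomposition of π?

Decomposing into disjoint cycles gives (a, d, c, i, h, j, g)(b, e); the longest has length 7.

7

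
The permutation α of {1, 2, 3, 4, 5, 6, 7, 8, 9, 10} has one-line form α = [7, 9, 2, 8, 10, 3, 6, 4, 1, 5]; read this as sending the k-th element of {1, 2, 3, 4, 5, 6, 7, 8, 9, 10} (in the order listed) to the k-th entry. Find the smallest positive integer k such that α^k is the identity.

6

The disjoint-cycle form of α has cycle lengths 6, 2, 2.
The order of α is the least common multiple of its cycle lengths: lcm(6, 2, 2) = 6.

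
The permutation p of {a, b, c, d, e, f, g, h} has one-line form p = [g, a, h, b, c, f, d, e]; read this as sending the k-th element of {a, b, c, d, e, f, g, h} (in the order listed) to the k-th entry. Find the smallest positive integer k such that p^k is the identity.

The disjoint-cycle form of p has cycle lengths 4, 3, 1.
The order of p is the least common multiple of its cycle lengths: lcm(4, 3) = 12.

12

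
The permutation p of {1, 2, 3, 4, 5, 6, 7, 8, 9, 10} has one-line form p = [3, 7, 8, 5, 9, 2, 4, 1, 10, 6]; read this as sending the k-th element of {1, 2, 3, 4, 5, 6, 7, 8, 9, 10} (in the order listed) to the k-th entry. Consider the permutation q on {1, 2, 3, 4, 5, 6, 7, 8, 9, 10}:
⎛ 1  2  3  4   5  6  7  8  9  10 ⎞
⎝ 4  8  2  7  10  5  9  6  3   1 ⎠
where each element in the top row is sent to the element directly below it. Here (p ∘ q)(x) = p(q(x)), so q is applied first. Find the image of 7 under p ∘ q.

10

First apply q: q(7) = 9, then p(9) = 10. Thus (p ∘ q)(7) = 10.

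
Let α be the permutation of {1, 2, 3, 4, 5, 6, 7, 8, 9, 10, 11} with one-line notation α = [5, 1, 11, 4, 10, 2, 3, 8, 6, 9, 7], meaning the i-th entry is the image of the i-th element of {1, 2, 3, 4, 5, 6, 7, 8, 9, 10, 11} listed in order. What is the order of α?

The disjoint-cycle form of α has cycle lengths 6, 3, 1, 1.
Since disjoint cycles commute, ord(α) = lcm(6, 3) = 6.

6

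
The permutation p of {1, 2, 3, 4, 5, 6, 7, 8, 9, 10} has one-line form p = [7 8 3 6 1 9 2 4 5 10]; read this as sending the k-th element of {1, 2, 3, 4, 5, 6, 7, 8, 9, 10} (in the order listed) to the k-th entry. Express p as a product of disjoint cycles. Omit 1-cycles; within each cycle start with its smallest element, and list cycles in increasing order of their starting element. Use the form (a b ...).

(1 7 2 8 4 6 9 5)

Start at 1 and follow images: 1 → 7 → 2 → 8 → 4 → 6 → 9 → 5 → 1, giving the cycle (1 7 2 8 4 6 9 5).
Continuing from each remaining unvisited element yields (1 7 2 8 4 6 9 5).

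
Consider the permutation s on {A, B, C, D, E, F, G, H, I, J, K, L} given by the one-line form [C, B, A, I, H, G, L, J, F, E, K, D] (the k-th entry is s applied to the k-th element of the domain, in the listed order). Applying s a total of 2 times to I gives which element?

G

Tracing I → F → … returns to I after 5 steps, so I lies in a 5-cycle (D, I, F, G, L).
Advancing 2 steps from I: I → F → G.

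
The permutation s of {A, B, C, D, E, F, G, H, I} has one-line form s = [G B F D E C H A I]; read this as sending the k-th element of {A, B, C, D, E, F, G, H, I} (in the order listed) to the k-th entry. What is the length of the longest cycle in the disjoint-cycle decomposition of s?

3

Decomposing into disjoint cycles gives (A G H)(C F); the longest has length 3.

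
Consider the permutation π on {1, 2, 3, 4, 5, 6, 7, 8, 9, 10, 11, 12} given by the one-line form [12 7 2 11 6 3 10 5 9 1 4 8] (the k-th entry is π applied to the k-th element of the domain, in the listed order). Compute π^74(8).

6

Tracing 8 → 5 → … returns to 8 after 9 steps, so 8 lies in a 9-cycle (1 12 8 5 6 3 2 7 10).
Powers repeat with period 9 on this cycle, and 74 mod 9 = 2, so π^74(8) = π^2(8).
Stepping 2 places around the cycle: 8 → 5 → 6.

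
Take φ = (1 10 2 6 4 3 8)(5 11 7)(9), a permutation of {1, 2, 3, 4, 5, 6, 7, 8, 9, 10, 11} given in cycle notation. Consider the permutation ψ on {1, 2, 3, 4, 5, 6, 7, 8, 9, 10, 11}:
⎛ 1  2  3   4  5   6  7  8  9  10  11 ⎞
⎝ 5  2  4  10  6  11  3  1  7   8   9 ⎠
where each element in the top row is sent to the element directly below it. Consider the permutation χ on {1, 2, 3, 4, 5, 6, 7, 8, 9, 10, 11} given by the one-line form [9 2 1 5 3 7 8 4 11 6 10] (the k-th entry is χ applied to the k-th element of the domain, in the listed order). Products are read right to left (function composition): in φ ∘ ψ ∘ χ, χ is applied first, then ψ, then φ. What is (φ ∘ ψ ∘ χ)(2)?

6

Apply the permutations in order: χ(2) = 2, then ψ(2) = 2, then φ(2) = 6. So (φ ∘ ψ ∘ χ)(2) = 6.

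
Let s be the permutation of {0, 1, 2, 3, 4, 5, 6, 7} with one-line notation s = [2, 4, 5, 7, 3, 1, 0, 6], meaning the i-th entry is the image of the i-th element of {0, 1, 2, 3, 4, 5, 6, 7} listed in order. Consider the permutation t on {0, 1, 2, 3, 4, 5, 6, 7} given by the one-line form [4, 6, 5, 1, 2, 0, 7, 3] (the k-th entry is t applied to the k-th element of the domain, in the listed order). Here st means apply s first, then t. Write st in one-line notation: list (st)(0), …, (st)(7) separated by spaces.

(st)(x) = t(s(x)). Computing each image: t(s(0)) = t(2) = 5, t(s(1)) = t(4) = 2, t(s(2)) = t(5) = 0, t(s(3)) = t(7) = 3, t(s(4)) = t(3) = 1, t(s(5)) = t(1) = 6, t(s(6)) = t(0) = 4, t(s(7)) = t(6) = 7.
Hence st = [5 2 0 3 1 6 4 7].

5 2 0 3 1 6 4 7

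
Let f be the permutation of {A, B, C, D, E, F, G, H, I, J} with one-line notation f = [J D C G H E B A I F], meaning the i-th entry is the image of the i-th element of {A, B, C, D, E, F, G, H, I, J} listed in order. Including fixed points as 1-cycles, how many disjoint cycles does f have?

The cycle decomposition is (A J F E H)(B D G)(C)(I), which has 4 cycles (counting 1-cycles).

4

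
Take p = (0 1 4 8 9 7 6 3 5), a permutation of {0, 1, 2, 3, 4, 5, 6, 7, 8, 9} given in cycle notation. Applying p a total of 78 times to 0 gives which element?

0 lies in the 9-cycle (0 1 4 8 9 7 6 3 5).
On a 9-cycle, p^9 is the identity, so p^78 = p^6 there (78 ≡ 6 mod 9).
Stepping 6 places around the cycle: 0 → 1 → 4 → 8 → 9 → 7 → 6.

6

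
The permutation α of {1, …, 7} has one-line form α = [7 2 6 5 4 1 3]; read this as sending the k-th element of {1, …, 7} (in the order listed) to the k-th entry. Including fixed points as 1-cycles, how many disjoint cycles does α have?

3

The cycle decomposition is (1 7 3 6)(2)(4 5), which has 3 cycles (counting 1-cycles).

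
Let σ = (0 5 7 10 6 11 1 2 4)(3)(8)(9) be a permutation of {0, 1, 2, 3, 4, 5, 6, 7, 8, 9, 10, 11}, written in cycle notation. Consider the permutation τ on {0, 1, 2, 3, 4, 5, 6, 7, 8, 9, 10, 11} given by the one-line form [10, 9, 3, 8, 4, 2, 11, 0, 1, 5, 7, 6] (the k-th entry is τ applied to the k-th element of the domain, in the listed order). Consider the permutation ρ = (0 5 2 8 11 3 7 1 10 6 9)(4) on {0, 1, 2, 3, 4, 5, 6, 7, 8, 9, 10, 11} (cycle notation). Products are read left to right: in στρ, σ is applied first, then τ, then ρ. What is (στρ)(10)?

(στρ)(10) = ρ(τ(σ(10))). σ(10) = 6, then τ(6) = 11, then ρ(11) = 3, so the result is 3.

3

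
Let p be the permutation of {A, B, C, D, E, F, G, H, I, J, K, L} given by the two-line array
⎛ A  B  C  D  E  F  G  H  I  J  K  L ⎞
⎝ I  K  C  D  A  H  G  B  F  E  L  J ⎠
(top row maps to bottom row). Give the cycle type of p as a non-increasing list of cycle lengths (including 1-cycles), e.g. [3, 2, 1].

The disjoint cycles are (A, I, F, H, B, K, L, J, E)(C)(D)(G), with lengths 9, 1, 1, 1 in non-increasing order.

[9, 1, 1, 1]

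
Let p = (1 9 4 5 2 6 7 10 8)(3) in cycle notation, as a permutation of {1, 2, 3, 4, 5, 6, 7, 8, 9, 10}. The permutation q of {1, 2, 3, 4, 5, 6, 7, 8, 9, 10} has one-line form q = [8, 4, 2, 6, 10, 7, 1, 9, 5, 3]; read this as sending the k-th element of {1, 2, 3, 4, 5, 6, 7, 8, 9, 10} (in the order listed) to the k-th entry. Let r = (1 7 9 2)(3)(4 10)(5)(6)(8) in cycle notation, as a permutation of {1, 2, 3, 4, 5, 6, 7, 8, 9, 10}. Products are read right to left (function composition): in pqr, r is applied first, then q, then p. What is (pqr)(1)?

Chase 1: r(1) = 7; q(7) = 1; p(1) = 9. Hence (pqr)(1) = 9.

9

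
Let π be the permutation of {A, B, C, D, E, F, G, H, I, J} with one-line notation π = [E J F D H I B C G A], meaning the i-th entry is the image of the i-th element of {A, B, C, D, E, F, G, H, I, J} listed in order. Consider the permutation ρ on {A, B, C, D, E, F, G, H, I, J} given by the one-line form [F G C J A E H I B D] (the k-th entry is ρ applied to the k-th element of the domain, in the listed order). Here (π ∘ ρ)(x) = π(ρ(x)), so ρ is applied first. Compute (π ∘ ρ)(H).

(π ∘ ρ)(H) = π(ρ(H)). ρ(H) = I, then π(I) = G. So (π ∘ ρ)(H) = G.

G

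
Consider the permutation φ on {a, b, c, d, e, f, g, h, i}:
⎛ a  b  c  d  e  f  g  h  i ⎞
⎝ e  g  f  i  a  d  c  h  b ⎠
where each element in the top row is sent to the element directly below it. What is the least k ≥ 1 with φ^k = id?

Writing φ as disjoint cycles, the cycle lengths are 6, 2, 1.
The order is lcm(6, 2) = 6.

6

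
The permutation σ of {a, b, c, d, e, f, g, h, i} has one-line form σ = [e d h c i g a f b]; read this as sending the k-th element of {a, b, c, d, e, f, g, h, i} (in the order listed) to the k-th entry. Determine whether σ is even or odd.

even

In disjoint-cycle form the cycle lengths are 9.
A cycle of length ℓ contributes ℓ−1 transpositions, so σ is a product of 8 transpositions — even.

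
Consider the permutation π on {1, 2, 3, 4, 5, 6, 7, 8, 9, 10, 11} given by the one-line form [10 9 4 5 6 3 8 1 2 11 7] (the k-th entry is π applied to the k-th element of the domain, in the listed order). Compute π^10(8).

8

Tracing 8 → 1 → … returns to 8 after 5 steps, so 8 lies in a 5-cycle (1 10 11 7 8).
Since the cycle has length 5, π^10 acts on it the same as π^0 (10 mod 5 = 0).
So π^10(8) = 8.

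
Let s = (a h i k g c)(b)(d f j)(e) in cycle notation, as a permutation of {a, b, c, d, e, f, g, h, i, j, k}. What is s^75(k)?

k lies in the 6-cycle (a h i k g c).
Powers repeat with period 6 on this cycle, and 75 mod 6 = 3, so s^75(k) = s^3(k).
Stepping 3 places around the cycle: k → g → c → a.

a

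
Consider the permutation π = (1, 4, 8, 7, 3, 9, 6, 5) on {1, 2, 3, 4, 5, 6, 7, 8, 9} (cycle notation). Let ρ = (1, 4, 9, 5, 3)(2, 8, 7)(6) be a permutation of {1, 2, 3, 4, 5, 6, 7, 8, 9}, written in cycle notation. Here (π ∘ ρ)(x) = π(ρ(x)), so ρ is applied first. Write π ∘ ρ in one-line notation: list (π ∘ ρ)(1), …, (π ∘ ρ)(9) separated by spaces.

For each element, apply ρ then π: 1 → 4 → 8; 2 → 8 → 7; 3 → 1 → 4; 4 → 9 → 6; 5 → 3 → 9; 6 → 6 → 5; 7 → 2 → 2; 8 → 7 → 3; 9 → 5 → 1.
So π ∘ ρ in one-line form is 8 7 4 6 9 5 2 3 1.

8 7 4 6 9 5 2 3 1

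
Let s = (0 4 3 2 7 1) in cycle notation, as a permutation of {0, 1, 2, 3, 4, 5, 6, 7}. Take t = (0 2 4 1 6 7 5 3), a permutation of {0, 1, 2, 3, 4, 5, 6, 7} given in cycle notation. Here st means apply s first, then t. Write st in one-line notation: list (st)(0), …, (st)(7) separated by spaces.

1 2 5 4 0 3 7 6

(st)(x) = t(s(x)). Computing each image: t(s(0)) = t(4) = 1, t(s(1)) = t(0) = 2, t(s(2)) = t(7) = 5, t(s(3)) = t(2) = 4, t(s(4)) = t(3) = 0, t(s(5)) = t(5) = 3, t(s(6)) = t(6) = 7, t(s(7)) = t(1) = 6.
Hence st = [1 2 5 4 0 3 7 6].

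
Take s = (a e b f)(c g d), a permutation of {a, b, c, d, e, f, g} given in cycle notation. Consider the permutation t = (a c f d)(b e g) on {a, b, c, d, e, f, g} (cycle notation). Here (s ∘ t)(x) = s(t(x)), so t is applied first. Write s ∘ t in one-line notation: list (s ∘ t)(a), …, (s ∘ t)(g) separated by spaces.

(s ∘ t)(x) = s(t(x)). Computing each image: s(t(a)) = s(c) = g, s(t(b)) = s(e) = b, s(t(c)) = s(f) = a, s(t(d)) = s(a) = e, s(t(e)) = s(g) = d, s(t(f)) = s(d) = c, s(t(g)) = s(b) = f.
Hence s ∘ t = [g b a e d c f].

g b a e d c f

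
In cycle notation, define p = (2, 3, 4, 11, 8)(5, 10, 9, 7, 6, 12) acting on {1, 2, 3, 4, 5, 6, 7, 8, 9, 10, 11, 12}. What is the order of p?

The disjoint cycles have lengths 6, 5, 1.
The order of p is the least common multiple of its cycle lengths: lcm(6, 5) = 30.

30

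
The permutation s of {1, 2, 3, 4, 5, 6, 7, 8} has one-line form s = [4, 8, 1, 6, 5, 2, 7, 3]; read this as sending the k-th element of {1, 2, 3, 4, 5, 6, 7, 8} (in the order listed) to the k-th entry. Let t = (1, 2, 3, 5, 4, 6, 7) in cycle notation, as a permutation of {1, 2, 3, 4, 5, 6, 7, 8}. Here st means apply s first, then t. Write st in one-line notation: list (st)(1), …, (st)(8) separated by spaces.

Chase each element through s then t: 1 → 4 → 6; 2 → 8 → 8; 3 → 1 → 2; 4 → 6 → 7; 5 → 5 → 4; 6 → 2 → 3; 7 → 7 → 1; 8 → 3 → 5.
Collecting the images, st = [6 8 2 7 4 3 1 5].

6 8 2 7 4 3 1 5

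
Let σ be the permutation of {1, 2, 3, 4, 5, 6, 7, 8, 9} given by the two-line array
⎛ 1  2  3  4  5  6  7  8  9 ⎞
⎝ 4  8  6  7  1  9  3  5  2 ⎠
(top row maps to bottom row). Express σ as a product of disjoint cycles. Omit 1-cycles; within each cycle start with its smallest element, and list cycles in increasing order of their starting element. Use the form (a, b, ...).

Iterating σ from 1 gives 1 → 4 → 7 → 3 → 6 → 9 → 2 → 8 → 5 → 1; that is the 9-cycle (1, 4, 7, 3, 6, 9, 2, 8, 5).
Repeating from the next unused element and collecting all non-trivial cycles gives (1, 4, 7, 3, 6, 9, 2, 8, 5).

(1, 4, 7, 3, 6, 9, 2, 8, 5)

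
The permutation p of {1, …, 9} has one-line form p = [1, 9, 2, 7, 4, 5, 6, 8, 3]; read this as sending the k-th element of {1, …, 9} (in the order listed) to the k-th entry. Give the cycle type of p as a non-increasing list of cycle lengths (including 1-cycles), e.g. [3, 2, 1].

[4, 3, 1, 1]

The disjoint cycles are (1)(2 9 3)(4 7 6 5)(8), with lengths 4, 3, 1, 1 in non-increasing order.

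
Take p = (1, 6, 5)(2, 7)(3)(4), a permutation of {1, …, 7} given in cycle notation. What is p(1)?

Within (1, 6, 5), 1 ↦ 6.

6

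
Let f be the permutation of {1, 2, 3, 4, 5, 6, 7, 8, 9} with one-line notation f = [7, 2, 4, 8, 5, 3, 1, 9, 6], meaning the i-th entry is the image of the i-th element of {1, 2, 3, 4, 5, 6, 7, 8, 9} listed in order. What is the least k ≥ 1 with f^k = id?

The disjoint-cycle form of f has cycle lengths 5, 2, 1, 1.
The order of f is the least common multiple of its cycle lengths: lcm(5, 2) = 10.

10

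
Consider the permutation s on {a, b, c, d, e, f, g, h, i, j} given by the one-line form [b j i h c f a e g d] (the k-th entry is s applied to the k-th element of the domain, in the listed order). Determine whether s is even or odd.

In disjoint-cycle form the cycle lengths are 9, 1.
A cycle of length ℓ contributes ℓ−1 transpositions, so s is a product of 8 transpositions — even.

even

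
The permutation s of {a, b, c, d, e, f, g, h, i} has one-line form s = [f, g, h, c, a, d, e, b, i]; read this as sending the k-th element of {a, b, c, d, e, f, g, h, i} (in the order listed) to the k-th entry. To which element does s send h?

h is element number 8 of the domain, and entry number 8 of the one-line form is b, so s(h) = b.

b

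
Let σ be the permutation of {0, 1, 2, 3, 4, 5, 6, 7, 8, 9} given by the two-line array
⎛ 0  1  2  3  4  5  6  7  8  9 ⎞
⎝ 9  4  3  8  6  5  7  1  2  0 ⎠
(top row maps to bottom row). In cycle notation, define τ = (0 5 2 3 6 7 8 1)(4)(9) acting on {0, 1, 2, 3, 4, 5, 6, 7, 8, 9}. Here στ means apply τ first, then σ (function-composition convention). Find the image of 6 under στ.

(στ)(6) = σ(τ(6)). τ(6) = 7, then σ(7) = 1. So (στ)(6) = 1.

1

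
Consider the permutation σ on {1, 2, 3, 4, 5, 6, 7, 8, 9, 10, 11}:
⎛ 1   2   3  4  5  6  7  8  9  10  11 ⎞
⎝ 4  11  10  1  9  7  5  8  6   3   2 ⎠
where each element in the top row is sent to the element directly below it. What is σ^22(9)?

Tracing 9 → 6 → … returns to 9 after 4 steps, so 9 lies in a 4-cycle (5, 9, 6, 7).
On a 4-cycle, σ^4 is the identity, so σ^22 = σ^2 there (22 ≡ 2 mod 4).
Advancing 2 steps from 9: 9 → 6 → 7.

7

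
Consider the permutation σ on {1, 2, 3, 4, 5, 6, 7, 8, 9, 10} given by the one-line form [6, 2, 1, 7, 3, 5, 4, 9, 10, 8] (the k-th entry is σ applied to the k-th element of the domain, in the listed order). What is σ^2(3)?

6

Tracing 3 → 1 → … returns to 3 after 4 steps, so 3 lies in a 4-cycle (1 6 5 3).
Advancing 2 steps from 3: 3 → 1 → 6.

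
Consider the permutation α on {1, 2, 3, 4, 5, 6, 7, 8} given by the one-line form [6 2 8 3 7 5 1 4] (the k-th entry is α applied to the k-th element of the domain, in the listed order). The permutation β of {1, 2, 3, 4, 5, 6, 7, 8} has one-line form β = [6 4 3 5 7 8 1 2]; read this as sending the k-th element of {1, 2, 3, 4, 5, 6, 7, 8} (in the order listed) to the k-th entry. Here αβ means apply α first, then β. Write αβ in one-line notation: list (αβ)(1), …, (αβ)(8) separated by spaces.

Chase each element through α then β: 1 → 6 → 8; 2 → 2 → 4; 3 → 8 → 2; 4 → 3 → 3; 5 → 7 → 1; 6 → 5 → 7; 7 → 1 → 6; 8 → 4 → 5.
So αβ in one-line form is 8 4 2 3 1 7 6 5.

8 4 2 3 1 7 6 5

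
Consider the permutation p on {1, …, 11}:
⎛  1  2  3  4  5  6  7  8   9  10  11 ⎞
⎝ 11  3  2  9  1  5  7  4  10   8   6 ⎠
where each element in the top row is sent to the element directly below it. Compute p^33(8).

Tracing 8 → 4 → … returns to 8 after 4 steps, so 8 lies in a 4-cycle (4 9 10 8).
On a 4-cycle, p^4 is the identity, so p^33 = p^1 there (33 ≡ 1 mod 4).
Stepping 1 place around the cycle: 8 → 4.

4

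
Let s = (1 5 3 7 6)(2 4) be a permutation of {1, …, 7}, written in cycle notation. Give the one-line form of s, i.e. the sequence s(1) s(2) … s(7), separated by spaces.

5 4 7 2 3 1 6

Each element maps to the next entry in its cycle (wrapping to the front): 1↦5, 2↦4, 3↦7, 4↦2, 5↦3, 6↦1, 7↦6.
So the one-line form is 5 4 7 2 3 1 6.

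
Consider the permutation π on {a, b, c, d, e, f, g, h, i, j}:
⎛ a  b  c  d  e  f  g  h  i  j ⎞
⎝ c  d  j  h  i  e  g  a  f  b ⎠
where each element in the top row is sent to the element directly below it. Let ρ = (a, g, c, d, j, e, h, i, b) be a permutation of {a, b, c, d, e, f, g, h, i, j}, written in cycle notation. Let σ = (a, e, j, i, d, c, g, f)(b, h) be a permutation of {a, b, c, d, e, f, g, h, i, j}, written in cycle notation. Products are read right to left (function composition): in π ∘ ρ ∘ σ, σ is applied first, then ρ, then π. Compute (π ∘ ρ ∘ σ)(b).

f

Chase b: σ(b) = h; ρ(h) = i; π(i) = f. Hence (π ∘ ρ ∘ σ)(b) = f.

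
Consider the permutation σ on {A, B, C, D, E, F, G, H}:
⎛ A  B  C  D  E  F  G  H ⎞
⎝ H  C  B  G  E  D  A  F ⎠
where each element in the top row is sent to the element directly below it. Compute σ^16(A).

Tracing A → H → … returns to A after 5 steps, so A lies in a 5-cycle (A H F D G).
Powers repeat with period 5 on this cycle, and 16 mod 5 = 1, so σ^16(A) = σ^1(A).
Advancing 1 step from A: A → H.

H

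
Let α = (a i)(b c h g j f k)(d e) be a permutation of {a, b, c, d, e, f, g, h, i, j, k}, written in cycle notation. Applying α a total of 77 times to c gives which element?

c lies in the 7-cycle (b c h g j f k).
Since the cycle has length 7, α^77 acts on it the same as α^0 (77 mod 7 = 0).
So α^77(c) = c.

c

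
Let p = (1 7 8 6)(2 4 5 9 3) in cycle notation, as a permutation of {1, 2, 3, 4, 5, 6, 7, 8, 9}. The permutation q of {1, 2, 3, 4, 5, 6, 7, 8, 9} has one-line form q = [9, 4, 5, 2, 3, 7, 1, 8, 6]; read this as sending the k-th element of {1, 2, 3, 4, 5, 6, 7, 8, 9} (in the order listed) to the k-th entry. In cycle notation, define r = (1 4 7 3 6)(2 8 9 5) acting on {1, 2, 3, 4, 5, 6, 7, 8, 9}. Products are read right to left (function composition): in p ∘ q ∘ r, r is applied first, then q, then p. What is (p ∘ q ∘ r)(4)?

(p ∘ q ∘ r)(4) = p(q(r(4))). r(4) = 7, then q(7) = 1, then p(1) = 7, so the result is 7.

7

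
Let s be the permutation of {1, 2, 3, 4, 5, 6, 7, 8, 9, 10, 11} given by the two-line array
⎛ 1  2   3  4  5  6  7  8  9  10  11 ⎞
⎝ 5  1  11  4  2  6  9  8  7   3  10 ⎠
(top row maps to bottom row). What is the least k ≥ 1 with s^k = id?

6

Decomposing into disjoint cycles gives cycle lengths 3, 3, 2, 1, 1, 1.
The order of s is the least common multiple of its cycle lengths: lcm(3, 3, 2) = 6.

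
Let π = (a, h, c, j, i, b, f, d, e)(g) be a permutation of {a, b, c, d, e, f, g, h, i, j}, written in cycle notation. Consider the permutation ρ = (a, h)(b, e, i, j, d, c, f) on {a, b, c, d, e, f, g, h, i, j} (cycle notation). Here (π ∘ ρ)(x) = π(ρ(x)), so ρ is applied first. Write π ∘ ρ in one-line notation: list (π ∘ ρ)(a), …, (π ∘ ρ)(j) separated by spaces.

c a d j b f g h i e

For each element, apply ρ then π: a → h → c; b → e → a; c → f → d; d → c → j; e → i → b; f → b → f; g → g → g; h → a → h; i → j → i; j → d → e.
Collecting the images, π ∘ ρ = [c a d j b f g h i e].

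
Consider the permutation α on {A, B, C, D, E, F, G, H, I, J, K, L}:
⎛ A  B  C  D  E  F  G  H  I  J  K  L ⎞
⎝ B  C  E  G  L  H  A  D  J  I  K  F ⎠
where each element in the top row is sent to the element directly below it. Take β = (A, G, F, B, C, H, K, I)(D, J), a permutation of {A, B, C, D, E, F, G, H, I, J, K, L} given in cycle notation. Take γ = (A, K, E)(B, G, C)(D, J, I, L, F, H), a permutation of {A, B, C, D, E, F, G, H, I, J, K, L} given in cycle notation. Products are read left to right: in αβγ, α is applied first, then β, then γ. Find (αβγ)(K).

Apply the permutations in order: α(K) = K, then β(K) = I, then γ(I) = L. So (αβγ)(K) = L.

L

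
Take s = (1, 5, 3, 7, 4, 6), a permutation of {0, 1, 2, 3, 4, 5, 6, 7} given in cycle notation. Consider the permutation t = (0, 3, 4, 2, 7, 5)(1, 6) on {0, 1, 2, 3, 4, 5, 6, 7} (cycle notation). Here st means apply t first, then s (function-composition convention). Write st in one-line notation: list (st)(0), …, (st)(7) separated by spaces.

7 1 4 6 2 0 5 3

(st)(x) = s(t(x)). Computing each image: s(t(0)) = s(3) = 7, s(t(1)) = s(6) = 1, s(t(2)) = s(7) = 4, s(t(3)) = s(4) = 6, s(t(4)) = s(2) = 2, s(t(5)) = s(0) = 0, s(t(6)) = s(1) = 5, s(t(7)) = s(5) = 3.
Hence st = [7 1 4 6 2 0 5 3].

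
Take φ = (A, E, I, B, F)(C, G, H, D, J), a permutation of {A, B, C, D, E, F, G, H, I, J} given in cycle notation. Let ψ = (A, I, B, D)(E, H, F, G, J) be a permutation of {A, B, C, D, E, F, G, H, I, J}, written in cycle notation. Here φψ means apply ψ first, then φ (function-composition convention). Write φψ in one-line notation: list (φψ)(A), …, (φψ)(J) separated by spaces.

B J G E D H C A F I

(φψ)(x) = φ(ψ(x)). Computing each image: φ(ψ(A)) = φ(I) = B, φ(ψ(B)) = φ(D) = J, φ(ψ(C)) = φ(C) = G, φ(ψ(D)) = φ(A) = E, φ(ψ(E)) = φ(H) = D, φ(ψ(F)) = φ(G) = H, φ(ψ(G)) = φ(J) = C, φ(ψ(H)) = φ(F) = A, φ(ψ(I)) = φ(B) = F, φ(ψ(J)) = φ(E) = I.
Hence φψ = [B J G E D H C A F I].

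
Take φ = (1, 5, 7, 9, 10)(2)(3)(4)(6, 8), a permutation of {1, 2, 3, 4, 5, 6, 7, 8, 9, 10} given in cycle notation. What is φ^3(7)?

7 lies in the 5-cycle (1, 5, 7, 9, 10).
Advancing 3 steps from 7: 7 → 9 → 10 → 1.

1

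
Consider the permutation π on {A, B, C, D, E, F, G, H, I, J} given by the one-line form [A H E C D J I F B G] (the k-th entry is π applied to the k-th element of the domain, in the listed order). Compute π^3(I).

Tracing I → B → … returns to I after 6 steps, so I lies in a 6-cycle (B, H, F, J, G, I).
Stepping 3 places around the cycle: I → B → H → F.

F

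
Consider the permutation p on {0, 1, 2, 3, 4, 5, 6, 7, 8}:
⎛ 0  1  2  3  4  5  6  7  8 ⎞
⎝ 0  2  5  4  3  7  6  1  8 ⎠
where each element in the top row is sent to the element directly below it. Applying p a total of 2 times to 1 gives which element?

Tracing 1 → 2 → … returns to 1 after 4 steps, so 1 lies in a 4-cycle (1 2 5 7).
Advancing 2 steps from 1: 1 → 2 → 5.

5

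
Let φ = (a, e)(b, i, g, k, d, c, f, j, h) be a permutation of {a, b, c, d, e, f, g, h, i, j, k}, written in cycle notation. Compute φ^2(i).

k

i lies in the 9-cycle (b, i, g, k, d, c, f, j, h).
Stepping 2 places around the cycle: i → g → k.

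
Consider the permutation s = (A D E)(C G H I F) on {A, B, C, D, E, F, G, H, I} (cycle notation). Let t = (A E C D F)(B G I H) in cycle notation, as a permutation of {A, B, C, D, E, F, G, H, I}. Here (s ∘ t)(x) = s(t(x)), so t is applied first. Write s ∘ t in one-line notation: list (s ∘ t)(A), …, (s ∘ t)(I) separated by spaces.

A H E C G D F B I

(s ∘ t)(x) = s(t(x)). Computing each image: s(t(A)) = s(E) = A, s(t(B)) = s(G) = H, s(t(C)) = s(D) = E, s(t(D)) = s(F) = C, s(t(E)) = s(C) = G, s(t(F)) = s(A) = D, s(t(G)) = s(I) = F, s(t(H)) = s(B) = B, s(t(I)) = s(H) = I.
Hence s ∘ t = [A H E C G D F B I].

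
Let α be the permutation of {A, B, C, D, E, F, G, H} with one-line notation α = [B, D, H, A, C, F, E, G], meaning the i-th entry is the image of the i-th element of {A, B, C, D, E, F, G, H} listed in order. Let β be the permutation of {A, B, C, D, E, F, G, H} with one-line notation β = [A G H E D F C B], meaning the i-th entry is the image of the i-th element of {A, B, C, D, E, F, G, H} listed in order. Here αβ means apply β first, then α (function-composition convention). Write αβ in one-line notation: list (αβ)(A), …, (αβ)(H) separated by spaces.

(αβ)(x) = α(β(x)). Computing each image: α(β(A)) = α(A) = B, α(β(B)) = α(G) = E, α(β(C)) = α(H) = G, α(β(D)) = α(E) = C, α(β(E)) = α(D) = A, α(β(F)) = α(F) = F, α(β(G)) = α(C) = H, α(β(H)) = α(B) = D.
Hence αβ = [B E G C A F H D].

B E G C A F H D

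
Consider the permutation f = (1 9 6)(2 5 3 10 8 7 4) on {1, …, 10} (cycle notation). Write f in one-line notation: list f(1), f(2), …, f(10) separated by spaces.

Image by image: 1→9, 2→5, 3→10, 4→2, 5→3, 6→1, 7→4, 8→7, 9→6, 10→8.
Listing these in domain order gives 9 5 10 2 3 1 4 7 6 8.

9 5 10 2 3 1 4 7 6 8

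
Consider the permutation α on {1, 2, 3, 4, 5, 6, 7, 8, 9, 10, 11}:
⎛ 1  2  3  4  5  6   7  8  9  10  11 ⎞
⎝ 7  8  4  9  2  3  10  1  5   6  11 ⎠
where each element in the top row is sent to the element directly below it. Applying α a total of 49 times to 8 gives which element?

Tracing 8 → 1 → … returns to 8 after 10 steps, so 8 lies in a 10-cycle (1, 7, 10, 6, 3, 4, 9, 5, 2, 8).
Powers repeat with period 10 on this cycle, and 49 mod 10 = 9, so α^49(8) = α^9(8).
Stepping 9 places around the cycle: 8 → 1 → 7 → 10 → 6 → 3 → 4 → 9 → 5 → 2.

2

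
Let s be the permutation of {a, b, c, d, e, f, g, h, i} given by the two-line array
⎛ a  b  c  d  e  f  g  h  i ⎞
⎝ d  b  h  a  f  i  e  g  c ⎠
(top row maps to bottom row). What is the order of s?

The disjoint-cycle form of s has cycle lengths 6, 2, 1.
Since disjoint cycles commute, ord(s) = lcm(6, 2) = 6.

6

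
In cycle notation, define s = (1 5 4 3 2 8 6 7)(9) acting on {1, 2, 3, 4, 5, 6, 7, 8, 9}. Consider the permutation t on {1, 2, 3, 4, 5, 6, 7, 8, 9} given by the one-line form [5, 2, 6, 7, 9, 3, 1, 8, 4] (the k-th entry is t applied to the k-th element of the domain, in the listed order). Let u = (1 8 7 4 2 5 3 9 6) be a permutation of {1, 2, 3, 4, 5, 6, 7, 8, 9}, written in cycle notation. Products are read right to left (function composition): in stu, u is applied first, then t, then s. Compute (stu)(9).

(stu)(9) = s(t(u(9))). u(9) = 6, then t(6) = 3, then s(3) = 2, so the result is 2.

2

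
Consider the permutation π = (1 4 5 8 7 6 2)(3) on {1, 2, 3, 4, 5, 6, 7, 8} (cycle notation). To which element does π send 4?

4 appears in (1 4 5 8 7 6 2); the next entry (wrapping around) is 5.

5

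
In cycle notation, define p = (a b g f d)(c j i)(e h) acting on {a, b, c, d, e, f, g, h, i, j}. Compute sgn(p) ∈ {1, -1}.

The cycle lengths are 5, 3, 2.
A cycle of length ℓ contributes ℓ−1 transpositions, so p is a product of 4 + 2 + 1 = 7 transpositions — odd.

-1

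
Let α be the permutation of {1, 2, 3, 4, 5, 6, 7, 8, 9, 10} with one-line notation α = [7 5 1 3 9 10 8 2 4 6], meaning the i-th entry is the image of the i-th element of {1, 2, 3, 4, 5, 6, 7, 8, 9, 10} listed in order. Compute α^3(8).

9

Tracing 8 → 2 → … returns to 8 after 8 steps, so 8 lies in an 8-cycle (1, 7, 8, 2, 5, 9, 4, 3).
Stepping 3 places around the cycle: 8 → 2 → 5 → 9.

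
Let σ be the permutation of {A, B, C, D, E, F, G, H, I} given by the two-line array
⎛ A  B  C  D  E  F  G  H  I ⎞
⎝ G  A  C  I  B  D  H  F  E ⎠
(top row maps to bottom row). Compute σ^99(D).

Tracing D → I → … returns to D after 8 steps, so D lies in an 8-cycle (A G H F D I E B).
On an 8-cycle, σ^8 is the identity, so σ^99 = σ^3 there (99 ≡ 3 mod 8).
Advancing 3 steps from D: D → I → E → B.

B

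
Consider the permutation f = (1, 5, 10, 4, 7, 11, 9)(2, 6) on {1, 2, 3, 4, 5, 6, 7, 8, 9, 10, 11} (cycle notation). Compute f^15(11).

9

11 lies in the 7-cycle (1, 5, 10, 4, 7, 11, 9).
Powers repeat with period 7 on this cycle, and 15 mod 7 = 1, so f^15(11) = f^1(11).
Stepping 1 place around the cycle: 11 → 9.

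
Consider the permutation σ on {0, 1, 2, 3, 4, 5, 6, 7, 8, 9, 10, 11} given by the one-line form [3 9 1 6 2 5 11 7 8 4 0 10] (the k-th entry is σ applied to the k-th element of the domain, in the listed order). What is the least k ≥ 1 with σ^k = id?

Decomposing into disjoint cycles gives cycle lengths 5, 4, 1, 1, 1.
The order of σ is the least common multiple of its cycle lengths: lcm(5, 4) = 20.

20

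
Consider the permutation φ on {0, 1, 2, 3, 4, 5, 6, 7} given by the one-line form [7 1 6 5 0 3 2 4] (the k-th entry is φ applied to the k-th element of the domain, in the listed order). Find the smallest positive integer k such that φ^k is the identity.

Writing φ as disjoint cycles, the cycle lengths are 3, 2, 2, 1.
Since disjoint cycles commute, ord(φ) = lcm(3, 2, 2) = 6.

6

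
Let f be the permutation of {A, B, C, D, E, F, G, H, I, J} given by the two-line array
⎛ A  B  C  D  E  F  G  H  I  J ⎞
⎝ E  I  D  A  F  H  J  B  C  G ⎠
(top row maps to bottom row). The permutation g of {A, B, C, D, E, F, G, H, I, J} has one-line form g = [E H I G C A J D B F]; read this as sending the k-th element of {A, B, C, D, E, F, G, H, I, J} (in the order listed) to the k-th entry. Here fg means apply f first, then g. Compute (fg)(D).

E

f(D) = A, then g(A) = E; composing gives (fg)(D) = E.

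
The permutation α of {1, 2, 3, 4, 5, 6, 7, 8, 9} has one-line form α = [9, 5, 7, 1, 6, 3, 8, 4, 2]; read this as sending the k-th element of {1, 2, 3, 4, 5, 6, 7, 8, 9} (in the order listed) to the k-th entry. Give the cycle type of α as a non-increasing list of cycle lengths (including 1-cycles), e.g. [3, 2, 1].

[9]

The disjoint cycles are (1, 9, 2, 5, 6, 3, 7, 8, 4), with lengths 9 in non-increasing order.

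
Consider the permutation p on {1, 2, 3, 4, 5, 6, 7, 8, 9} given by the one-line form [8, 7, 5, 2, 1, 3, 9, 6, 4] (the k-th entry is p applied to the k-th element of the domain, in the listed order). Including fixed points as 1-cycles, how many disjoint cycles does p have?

The cycle decomposition is (1, 8, 6, 3, 5)(2, 7, 9, 4), which has 2 cycles (counting 1-cycles).

2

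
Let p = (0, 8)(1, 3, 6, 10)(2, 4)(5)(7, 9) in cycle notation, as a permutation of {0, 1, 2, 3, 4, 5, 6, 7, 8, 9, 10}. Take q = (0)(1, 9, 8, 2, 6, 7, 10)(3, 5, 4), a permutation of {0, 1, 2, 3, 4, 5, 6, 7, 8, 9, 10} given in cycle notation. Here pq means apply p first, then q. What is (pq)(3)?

(pq)(3) = q(p(3)). p(3) = 6, then q(6) = 7. So (pq)(3) = 7.

7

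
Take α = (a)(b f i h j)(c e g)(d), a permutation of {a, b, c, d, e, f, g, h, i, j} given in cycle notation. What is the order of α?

The cycle type of α is (5, 3, 1, 1).
Since disjoint cycles commute, ord(α) = lcm(5, 3) = 15.

15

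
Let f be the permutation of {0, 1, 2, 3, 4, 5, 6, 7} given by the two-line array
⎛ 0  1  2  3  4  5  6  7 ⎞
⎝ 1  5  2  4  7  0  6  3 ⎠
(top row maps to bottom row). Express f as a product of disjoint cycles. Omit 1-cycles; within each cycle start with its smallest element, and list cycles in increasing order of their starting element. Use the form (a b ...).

(0 1 5)(3 4 7)

Iterating f from 0 gives 0 → 1 → 5 → 0; that is the 3-cycle (0 1 5).
Continuing from each remaining unvisited element yields (0 1 5)(3 4 7).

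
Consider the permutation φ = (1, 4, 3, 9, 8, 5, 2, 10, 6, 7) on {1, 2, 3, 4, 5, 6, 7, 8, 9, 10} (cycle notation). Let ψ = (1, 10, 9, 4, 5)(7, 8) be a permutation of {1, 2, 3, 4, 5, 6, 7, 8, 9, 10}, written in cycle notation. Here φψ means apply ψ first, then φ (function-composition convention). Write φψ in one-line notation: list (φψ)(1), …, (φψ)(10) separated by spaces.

Chase each element through ψ then φ: 1 → 10 → 6; 2 → 2 → 10; 3 → 3 → 9; 4 → 5 → 2; 5 → 1 → 4; 6 → 6 → 7; 7 → 8 → 5; 8 → 7 → 1; 9 → 4 → 3; 10 → 9 → 8.
Collecting the images, φψ = [6 10 9 2 4 7 5 1 3 8].

6 10 9 2 4 7 5 1 3 8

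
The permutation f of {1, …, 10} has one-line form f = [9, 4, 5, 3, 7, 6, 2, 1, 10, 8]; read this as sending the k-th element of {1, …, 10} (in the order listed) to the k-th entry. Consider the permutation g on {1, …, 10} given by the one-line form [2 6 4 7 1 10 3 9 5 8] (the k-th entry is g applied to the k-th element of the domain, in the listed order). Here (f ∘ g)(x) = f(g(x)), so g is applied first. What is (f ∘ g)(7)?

(f ∘ g)(7) = f(g(7)). g(7) = 3, then f(3) = 5. So (f ∘ g)(7) = 5.

5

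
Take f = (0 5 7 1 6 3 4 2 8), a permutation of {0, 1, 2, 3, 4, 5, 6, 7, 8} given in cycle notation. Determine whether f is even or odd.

even

The cycle lengths are 9.
A cycle of length ℓ contributes ℓ−1 transpositions, so f is a product of 8 transpositions — even.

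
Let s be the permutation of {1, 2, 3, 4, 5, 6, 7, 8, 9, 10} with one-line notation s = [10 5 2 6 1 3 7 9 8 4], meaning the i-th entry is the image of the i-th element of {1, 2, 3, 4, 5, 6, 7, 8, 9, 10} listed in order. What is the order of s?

The disjoint-cycle form of s has cycle lengths 7, 2, 1.
Since disjoint cycles commute, ord(s) = lcm(7, 2) = 14.

14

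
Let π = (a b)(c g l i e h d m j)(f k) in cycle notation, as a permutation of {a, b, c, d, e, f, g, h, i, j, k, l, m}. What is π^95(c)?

c lies in the 9-cycle (c g l i e h d m j).
Powers repeat with period 9 on this cycle, and 95 mod 9 = 5, so π^95(c) = π^5(c).
Stepping 5 places around the cycle: c → g → l → i → e → h.

h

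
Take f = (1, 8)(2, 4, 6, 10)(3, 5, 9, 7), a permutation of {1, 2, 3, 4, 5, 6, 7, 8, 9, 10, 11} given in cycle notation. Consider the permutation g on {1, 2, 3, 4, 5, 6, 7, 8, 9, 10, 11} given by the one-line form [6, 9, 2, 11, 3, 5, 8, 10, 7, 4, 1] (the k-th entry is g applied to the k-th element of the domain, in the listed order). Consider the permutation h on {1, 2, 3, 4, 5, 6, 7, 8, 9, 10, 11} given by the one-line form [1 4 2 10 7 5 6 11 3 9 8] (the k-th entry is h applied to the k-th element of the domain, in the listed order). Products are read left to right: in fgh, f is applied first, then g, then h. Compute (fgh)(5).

(fgh)(5) = h(g(f(5))). f(5) = 9, then g(9) = 7, then h(7) = 6, so the result is 6.

6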